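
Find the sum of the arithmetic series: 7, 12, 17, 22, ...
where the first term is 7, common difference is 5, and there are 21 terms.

Sₙ = n/2 × (first + last)
Last term = a + (n-1)d = 7 + (21-1)×5 = 107
S_21 = 21/2 × (7 + 107)
S_21 = 21/2 × 114 = 1197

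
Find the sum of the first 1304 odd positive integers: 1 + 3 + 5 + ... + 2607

Sum of first n odd numbers = n²
= 1304²
= 1700416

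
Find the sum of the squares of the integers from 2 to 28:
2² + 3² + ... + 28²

Use ∑_{k=1}^{n} k² = n(n+1)(2n+1)/6, then subtract the first 1 terms.
∑_{k=1}^{28} k² = 28×29×57/6 = 7714
∑_{k=1}^{1} k² = 1×2×3/6 = 1
∑_{k=2}^{28} k² = 7714 - 1 = 7713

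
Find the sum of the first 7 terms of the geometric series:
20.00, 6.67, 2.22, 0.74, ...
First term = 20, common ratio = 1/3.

Sₙ = a(1 - rⁿ) / (1 - r)
S_7 = 20(1 - (1/3)^7) / (1 - (1/3))
S_7 = 20(1 - (1/2187)) / (2/3)
S_7 = 21860/729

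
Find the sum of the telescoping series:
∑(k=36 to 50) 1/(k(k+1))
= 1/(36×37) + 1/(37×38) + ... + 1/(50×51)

Partial fractions: 1/(k(k+1)) = 1/k - 1/(k+1)
The series telescopes:
= (1/36 - 1/37) + (1/37 - 1/38) + ... + (1/50 - 1/51)
= 1/36 - 1/51
= 5/612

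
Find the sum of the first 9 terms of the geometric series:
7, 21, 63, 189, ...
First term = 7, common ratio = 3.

Sₙ = a(1 - rⁿ) / (1 - r)
S_9 = 7(1 - 3^9) / (1 - 3)
S_9 = 7(1 - 19683) / (-2)
S_9 = 68887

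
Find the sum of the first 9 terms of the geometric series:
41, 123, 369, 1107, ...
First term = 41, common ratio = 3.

Sₙ = a(1 - rⁿ) / (1 - r)
S_9 = 41(1 - 3^9) / (1 - 3)
S_9 = 41(1 - 19683) / (-2)
S_9 = 403481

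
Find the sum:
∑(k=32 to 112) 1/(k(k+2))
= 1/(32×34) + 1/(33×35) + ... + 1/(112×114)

Partial fractions: 1/(k(k+2)) = (1/2)[1/k - 1/(k+2)]
Telescoping leaves the first two and last two terms:
= (1/2)[1/32 + 1/33 - 1/113 - 1/114]
= 33201/1511488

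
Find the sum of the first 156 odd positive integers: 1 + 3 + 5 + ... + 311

Sum of first n odd numbers = n²
= 156²
= 24336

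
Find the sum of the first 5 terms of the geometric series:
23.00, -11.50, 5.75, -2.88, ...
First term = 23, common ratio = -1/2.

Sₙ = a(1 - rⁿ) / (1 - r)
S_5 = 23(1 - (-1/2)^5) / (1 - (-1/2))
S_5 = 23(1 - (-1/32)) / (3/2)
S_5 = 253/16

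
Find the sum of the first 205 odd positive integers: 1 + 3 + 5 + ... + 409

Sum of first n odd numbers = n²
= 205²
= 42025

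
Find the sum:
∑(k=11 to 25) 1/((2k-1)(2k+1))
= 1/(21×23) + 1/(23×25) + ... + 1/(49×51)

Partial fractions: 1/((2k-1)(2k+1)) = (1/2)[1/(2k-1) - 1/(2k+1)]
The series telescopes:
= (1/2)[1/21 - 1/51]
= 5/357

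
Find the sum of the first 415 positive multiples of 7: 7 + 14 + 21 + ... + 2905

Factor out 7: = 7(1 + 2 + ... + 415) = 7 × n(n+1)/2
= 7 × 415×416/2
= 7 × 86320
= 604240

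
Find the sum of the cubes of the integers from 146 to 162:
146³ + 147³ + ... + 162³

Use ∑_{k=1}^{n} k³ = [n(n+1)/2]², then subtract the first 145 terms.
∑_{k=1}^{162} k³ = [162×163/2]² = 13203² = 174319209
∑_{k=1}^{145} k³ = [145×146/2]² = 10585² = 112042225
∑_{k=146}^{162} k³ = 174319209 - 112042225 = 62276984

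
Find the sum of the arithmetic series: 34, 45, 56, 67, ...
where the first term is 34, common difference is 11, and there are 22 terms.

Sₙ = n/2 × (first + last)
Last term = a + (n-1)d = 34 + (22-1)×11 = 265
S_22 = 22/2 × (34 + 265)
S_22 = 22/2 × 299 = 3289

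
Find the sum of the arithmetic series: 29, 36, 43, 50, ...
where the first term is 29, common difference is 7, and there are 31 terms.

Sₙ = n/2 × (first + last)
Last term = a + (n-1)d = 29 + (31-1)×7 = 239
S_31 = 31/2 × (29 + 239)
S_31 = 31/2 × 268 = 4154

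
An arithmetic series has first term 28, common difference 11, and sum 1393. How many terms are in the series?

Using S = n/2 × [2a + (n-1)d]
1393 = n/2 × [2(28) + (n-1)(11)]
1393 = n/2 × [56 + 11n - 11]
2786 = n × [45 + 11n]
11n² + (45)n - 2786 = 0
Discriminant: Δ = (45)² - 4(11)(-2786) = 2025 + 122584 = 124609
√Δ = 353
n = [-(45) + √Δ] / (2·11) = (-45 + 353) / 22 = 308 / 22 = 14
(The negative root is discarded since n must be a positive integer.)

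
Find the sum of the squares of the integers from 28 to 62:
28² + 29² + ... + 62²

Use ∑_{k=1}^{n} k² = n(n+1)(2n+1)/6, then subtract the first 27 terms.
∑_{k=1}^{62} k² = 62×63×125/6 = 81375
∑_{k=1}^{27} k² = 27×28×55/6 = 6930
∑_{k=28}^{62} k² = 81375 - 6930 = 74445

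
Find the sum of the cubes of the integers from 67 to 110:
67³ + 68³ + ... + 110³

Use ∑_{k=1}^{n} k³ = [n(n+1)/2]², then subtract the first 66 terms.
∑_{k=1}^{110} k³ = [110×111/2]² = 6105² = 37271025
∑_{k=1}^{66} k³ = [66×67/2]² = 2211² = 4888521
∑_{k=67}^{110} k³ = 37271025 - 4888521 = 32382504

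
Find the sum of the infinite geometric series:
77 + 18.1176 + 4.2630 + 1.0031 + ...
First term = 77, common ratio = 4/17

For |r| < 1, S = a / (1 - r)
S = 77 / (1 - (4/17))
S = 77 / (13/17)
S = 1309/13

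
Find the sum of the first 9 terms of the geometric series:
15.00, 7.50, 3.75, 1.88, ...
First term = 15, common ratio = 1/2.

Sₙ = a(1 - rⁿ) / (1 - r)
S_9 = 15(1 - (1/2)^9) / (1 - (1/2))
S_9 = 15(1 - (1/512)) / (1/2)
S_9 = 7665/256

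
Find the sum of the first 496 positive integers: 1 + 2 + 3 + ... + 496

Formula: ∑k = n(n+1)/2
= 496×497/2
= 246512/2
= 123256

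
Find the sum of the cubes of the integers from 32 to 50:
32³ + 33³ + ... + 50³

Use ∑_{k=1}^{n} k³ = [n(n+1)/2]², then subtract the first 31 terms.
∑_{k=1}^{50} k³ = [50×51/2]² = 1275² = 1625625
∑_{k=1}^{31} k³ = [31×32/2]² = 496² = 246016
∑_{k=32}^{50} k³ = 1625625 - 246016 = 1379609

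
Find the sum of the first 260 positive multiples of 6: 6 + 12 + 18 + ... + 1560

Factor out 6: = 6(1 + 2 + ... + 260) = 6 × n(n+1)/2
= 6 × 260×261/2
= 6 × 33930
= 203580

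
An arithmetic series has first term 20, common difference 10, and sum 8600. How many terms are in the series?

Using S = n/2 × [2a + (n-1)d]
8600 = n/2 × [2(20) + (n-1)(10)]
8600 = n/2 × [40 + 10n - 10]
17200 = n × [30 + 10n]
10n² + (30)n - 17200 = 0
Discriminant: Δ = (30)² - 4(10)(-17200) = 900 + 688000 = 688900
√Δ = 830
n = [-(30) + √Δ] / (2·10) = (-30 + 830) / 20 = 800 / 20 = 40
(The negative root is discarded since n must be a positive integer.)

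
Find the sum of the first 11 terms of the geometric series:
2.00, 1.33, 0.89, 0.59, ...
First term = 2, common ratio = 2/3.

Sₙ = a(1 - rⁿ) / (1 - r)
S_11 = 2(1 - (2/3)^11) / (1 - (2/3))
S_11 = 2(1 - (2048/177147)) / (1/3)
S_11 = 350198/59049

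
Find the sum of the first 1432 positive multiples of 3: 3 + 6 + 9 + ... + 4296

Factor out 3: = 3(1 + 2 + ... + 1432) = 3 × n(n+1)/2
= 3 × 1432×1433/2
= 3 × 1026028
= 3078084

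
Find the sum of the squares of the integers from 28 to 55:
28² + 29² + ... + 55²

Use ∑_{k=1}^{n} k² = n(n+1)(2n+1)/6, then subtract the first 27 terms.
∑_{k=1}^{55} k² = 55×56×111/6 = 56980
∑_{k=1}^{27} k² = 27×28×55/6 = 6930
∑_{k=28}^{55} k² = 56980 - 6930 = 50050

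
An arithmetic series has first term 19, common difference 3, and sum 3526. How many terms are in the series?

Using S = n/2 × [2a + (n-1)d]
3526 = n/2 × [2(19) + (n-1)(3)]
3526 = n/2 × [38 + 3n - 3]
7052 = n × [35 + 3n]
3n² + (35)n - 7052 = 0
Discriminant: Δ = (35)² - 4(3)(-7052) = 1225 + 84624 = 85849
√Δ = 293
n = [-(35) + √Δ] / (2·3) = (-35 + 293) / 6 = 258 / 6 = 43
(The negative root is discarded since n must be a positive integer.)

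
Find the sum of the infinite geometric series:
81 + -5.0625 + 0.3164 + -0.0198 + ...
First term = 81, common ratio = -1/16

For |r| < 1, S = a / (1 - r)
S = 81 / (1 - (-1/16))
S = 81 / (17/16)
S = 1296/17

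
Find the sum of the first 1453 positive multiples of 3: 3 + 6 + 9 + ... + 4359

Factor out 3: = 3(1 + 2 + ... + 1453) = 3 × n(n+1)/2
= 3 × 1453×1454/2
= 3 × 1056331
= 3168993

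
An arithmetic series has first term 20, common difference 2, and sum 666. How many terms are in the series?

Using S = n/2 × [2a + (n-1)d]
666 = n/2 × [2(20) + (n-1)(2)]
666 = n/2 × [40 + 2n - 2]
1332 = n × [38 + 2n]
2n² + (38)n - 1332 = 0
Discriminant: Δ = (38)² - 4(2)(-1332) = 1444 + 10656 = 12100
√Δ = 110
n = [-(38) + √Δ] / (2·2) = (-38 + 110) / 4 = 72 / 4 = 18
(The negative root is discarded since n must be a positive integer.)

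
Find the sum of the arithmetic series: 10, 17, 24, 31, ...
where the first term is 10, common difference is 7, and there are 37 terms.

Sₙ = n/2 × (first + last)
Last term = a + (n-1)d = 10 + (37-1)×7 = 262
S_37 = 37/2 × (10 + 262)
S_37 = 37/2 × 272 = 5032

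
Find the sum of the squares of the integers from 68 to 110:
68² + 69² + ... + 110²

Use ∑_{k=1}^{n} k² = n(n+1)(2n+1)/6, then subtract the first 67 terms.
∑_{k=1}^{110} k² = 110×111×221/6 = 449735
∑_{k=1}^{67} k² = 67×68×135/6 = 102510
∑_{k=68}^{110} k² = 449735 - 102510 = 347225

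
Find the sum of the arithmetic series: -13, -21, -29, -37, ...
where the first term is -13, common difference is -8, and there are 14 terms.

Sₙ = n/2 × (first + last)
Last term = a + (n-1)d = -13 + (14-1)×(-8) = -117
S_14 = 14/2 × (-13 + (-117))
S_14 = 14/2 × (-130) = -910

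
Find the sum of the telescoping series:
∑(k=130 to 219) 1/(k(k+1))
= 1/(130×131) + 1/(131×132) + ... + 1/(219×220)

Partial fractions: 1/(k(k+1)) = 1/k - 1/(k+1)
The series telescopes:
= (1/130 - 1/131) + (1/131 - 1/132) + ... + (1/219 - 1/220)
= 1/130 - 1/220
= 9/2860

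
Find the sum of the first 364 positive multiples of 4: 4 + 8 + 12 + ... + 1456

Factor out 4: = 4(1 + 2 + ... + 364) = 4 × n(n+1)/2
= 4 × 364×365/2
= 4 × 66430
= 265720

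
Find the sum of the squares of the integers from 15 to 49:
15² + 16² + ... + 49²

Use ∑_{k=1}^{n} k² = n(n+1)(2n+1)/6, then subtract the first 14 terms.
∑_{k=1}^{49} k² = 49×50×99/6 = 40425
∑_{k=1}^{14} k² = 14×15×29/6 = 1015
∑_{k=15}^{49} k² = 40425 - 1015 = 39410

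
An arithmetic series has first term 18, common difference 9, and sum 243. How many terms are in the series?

Using S = n/2 × [2a + (n-1)d]
243 = n/2 × [2(18) + (n-1)(9)]
243 = n/2 × [36 + 9n - 9]
486 = n × [27 + 9n]
9n² + (27)n - 486 = 0
Discriminant: Δ = (27)² - 4(9)(-486) = 729 + 17496 = 18225
√Δ = 135
n = [-(27) + √Δ] / (2·9) = (-27 + 135) / 18 = 108 / 18 = 6
(The negative root is discarded since n must be a positive integer.)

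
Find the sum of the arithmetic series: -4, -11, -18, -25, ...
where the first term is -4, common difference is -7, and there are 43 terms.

Sₙ = n/2 × (first + last)
Last term = a + (n-1)d = -4 + (43-1)×(-7) = -298
S_43 = 43/2 × (-4 + (-298))
S_43 = 43/2 × (-302) = -6493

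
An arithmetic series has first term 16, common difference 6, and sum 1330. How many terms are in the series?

Using S = n/2 × [2a + (n-1)d]
1330 = n/2 × [2(16) + (n-1)(6)]
1330 = n/2 × [32 + 6n - 6]
2660 = n × [26 + 6n]
6n² + (26)n - 2660 = 0
Discriminant: Δ = (26)² - 4(6)(-2660) = 676 + 63840 = 64516
√Δ = 254
n = [-(26) + √Δ] / (2·6) = (-26 + 254) / 12 = 228 / 12 = 19
(The negative root is discarded since n must be a positive integer.)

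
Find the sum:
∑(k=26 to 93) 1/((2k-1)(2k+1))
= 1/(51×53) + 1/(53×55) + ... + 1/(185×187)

Partial fractions: 1/((2k-1)(2k+1)) = (1/2)[1/(2k-1) - 1/(2k+1)]
The series telescopes:
= (1/2)[1/51 - 1/187]
= 4/561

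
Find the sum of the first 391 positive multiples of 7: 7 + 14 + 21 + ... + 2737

Factor out 7: = 7(1 + 2 + ... + 391) = 7 × n(n+1)/2
= 7 × 391×392/2
= 7 × 76636
= 536452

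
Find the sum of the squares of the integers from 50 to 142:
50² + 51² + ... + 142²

Use ∑_{k=1}^{n} k² = n(n+1)(2n+1)/6, then subtract the first 49 terms.
∑_{k=1}^{142} k² = 142×143×285/6 = 964535
∑_{k=1}^{49} k² = 49×50×99/6 = 40425
∑_{k=50}^{142} k² = 964535 - 40425 = 924110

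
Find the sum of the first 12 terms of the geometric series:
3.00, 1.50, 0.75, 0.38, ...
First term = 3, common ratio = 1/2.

Sₙ = a(1 - rⁿ) / (1 - r)
S_12 = 3(1 - (1/2)^12) / (1 - (1/2))
S_12 = 3(1 - (1/4096)) / (1/2)
S_12 = 12285/2048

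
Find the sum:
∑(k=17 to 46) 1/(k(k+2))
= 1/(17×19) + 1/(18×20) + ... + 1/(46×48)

Partial fractions: 1/(k(k+2)) = (1/2)[1/k - 1/(k+2)]
Telescoping leaves the first two and last two terms:
= (1/2)[1/17 + 1/18 - 1/47 - 1/48]
= 8315/230112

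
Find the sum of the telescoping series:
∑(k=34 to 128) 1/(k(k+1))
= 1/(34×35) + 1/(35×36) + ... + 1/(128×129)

Partial fractions: 1/(k(k+1)) = 1/k - 1/(k+1)
The series telescopes:
= (1/34 - 1/35) + (1/35 - 1/36) + ... + (1/128 - 1/129)
= 1/34 - 1/129
= 95/4386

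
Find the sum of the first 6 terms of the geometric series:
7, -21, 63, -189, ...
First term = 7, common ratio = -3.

Sₙ = a(1 - rⁿ) / (1 - r)
S_6 = 7(1 - (-3)^6) / (1 - (-3))
S_6 = 7(1 - 729) / (4)
S_6 = -1274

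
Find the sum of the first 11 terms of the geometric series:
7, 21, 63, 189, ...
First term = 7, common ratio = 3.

Sₙ = a(1 - rⁿ) / (1 - r)
S_11 = 7(1 - 3^11) / (1 - 3)
S_11 = 7(1 - 177147) / (-2)
S_11 = 620011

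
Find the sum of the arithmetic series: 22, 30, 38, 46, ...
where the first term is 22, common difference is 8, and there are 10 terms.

Sₙ = n/2 × (first + last)
Last term = a + (n-1)d = 22 + (10-1)×8 = 94
S_10 = 10/2 × (22 + 94)
S_10 = 10/2 × 116 = 580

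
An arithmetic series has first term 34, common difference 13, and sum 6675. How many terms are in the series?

Using S = n/2 × [2a + (n-1)d]
6675 = n/2 × [2(34) + (n-1)(13)]
6675 = n/2 × [68 + 13n - 13]
13350 = n × [55 + 13n]
13n² + (55)n - 13350 = 0
Discriminant: Δ = (55)² - 4(13)(-13350) = 3025 + 694200 = 697225
√Δ = 835
n = [-(55) + √Δ] / (2·13) = (-55 + 835) / 26 = 780 / 26 = 30
(The negative root is discarded since n must be a positive integer.)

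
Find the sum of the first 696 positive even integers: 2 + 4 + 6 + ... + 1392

Sum of first n even numbers = n(n+1)
= 696×697
= 485112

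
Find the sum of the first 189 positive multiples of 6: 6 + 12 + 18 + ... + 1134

Factor out 6: = 6(1 + 2 + ... + 189) = 6 × n(n+1)/2
= 6 × 189×190/2
= 6 × 17955
= 107730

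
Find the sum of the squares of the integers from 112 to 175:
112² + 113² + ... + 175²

Use ∑_{k=1}^{n} k² = n(n+1)(2n+1)/6, then subtract the first 111 terms.
∑_{k=1}^{175} k² = 175×176×351/6 = 1801800
∑_{k=1}^{111} k² = 111×112×223/6 = 462056
∑_{k=112}^{175} k² = 1801800 - 462056 = 1339744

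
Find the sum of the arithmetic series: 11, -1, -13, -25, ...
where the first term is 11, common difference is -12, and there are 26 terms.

Sₙ = n/2 × (first + last)
Last term = a + (n-1)d = 11 + (26-1)×(-12) = -289
S_26 = 26/2 × (11 + (-289))
S_26 = 26/2 × (-278) = -3614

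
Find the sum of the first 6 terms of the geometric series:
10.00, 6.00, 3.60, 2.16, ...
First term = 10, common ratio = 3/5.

Sₙ = a(1 - rⁿ) / (1 - r)
S_6 = 10(1 - (3/5)^6) / (1 - (3/5))
S_6 = 10(1 - (729/15625)) / (2/5)
S_6 = 14896/625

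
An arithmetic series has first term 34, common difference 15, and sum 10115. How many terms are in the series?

Using S = n/2 × [2a + (n-1)d]
10115 = n/2 × [2(34) + (n-1)(15)]
10115 = n/2 × [68 + 15n - 15]
20230 = n × [53 + 15n]
15n² + (53)n - 20230 = 0
Discriminant: Δ = (53)² - 4(15)(-20230) = 2809 + 1213800 = 1216609
√Δ = 1103
n = [-(53) + √Δ] / (2·15) = (-53 + 1103) / 30 = 1050 / 30 = 35
(The negative root is discarded since n must be a positive integer.)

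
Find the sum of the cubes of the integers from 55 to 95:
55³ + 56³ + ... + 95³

Use ∑_{k=1}^{n} k³ = [n(n+1)/2]², then subtract the first 54 terms.
∑_{k=1}^{95} k³ = [95×96/2]² = 4560² = 20793600
∑_{k=1}^{54} k³ = [54×55/2]² = 1485² = 2205225
∑_{k=55}^{95} k³ = 20793600 - 2205225 = 18588375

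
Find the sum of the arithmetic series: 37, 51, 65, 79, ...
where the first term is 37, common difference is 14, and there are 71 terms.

Sₙ = n/2 × (first + last)
Last term = a + (n-1)d = 37 + (71-1)×14 = 1017
S_71 = 71/2 × (37 + 1017)
S_71 = 71/2 × 1054 = 37417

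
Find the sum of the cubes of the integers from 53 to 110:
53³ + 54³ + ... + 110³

Use ∑_{k=1}^{n} k³ = [n(n+1)/2]², then subtract the first 52 terms.
∑_{k=1}^{110} k³ = [110×111/2]² = 6105² = 37271025
∑_{k=1}^{52} k³ = [52×53/2]² = 1378² = 1898884
∑_{k=53}^{110} k³ = 37271025 - 1898884 = 35372141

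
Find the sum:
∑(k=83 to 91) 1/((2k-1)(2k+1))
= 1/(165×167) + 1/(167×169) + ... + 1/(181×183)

Partial fractions: 1/((2k-1)(2k+1)) = (1/2)[1/(2k-1) - 1/(2k+1)]
The series telescopes:
= (1/2)[1/165 - 1/183]
= 1/3355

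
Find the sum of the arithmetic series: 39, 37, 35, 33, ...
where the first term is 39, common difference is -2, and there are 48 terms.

Sₙ = n/2 × (first + last)
Last term = a + (n-1)d = 39 + (48-1)×(-2) = -55
S_48 = 48/2 × (39 + (-55))
S_48 = 48/2 × (-16) = -384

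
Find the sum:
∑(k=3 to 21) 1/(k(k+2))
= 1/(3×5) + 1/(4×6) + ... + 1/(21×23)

Partial fractions: 1/(k(k+2)) = (1/2)[1/k - 1/(k+2)]
Telescoping leaves the first two and last two terms:
= (1/2)[1/3 + 1/4 - 1/22 - 1/23]
= 1501/6072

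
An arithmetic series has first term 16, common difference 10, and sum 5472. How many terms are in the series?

Using S = n/2 × [2a + (n-1)d]
5472 = n/2 × [2(16) + (n-1)(10)]
5472 = n/2 × [32 + 10n - 10]
10944 = n × [22 + 10n]
10n² + (22)n - 10944 = 0
Discriminant: Δ = (22)² - 4(10)(-10944) = 484 + 437760 = 438244
√Δ = 662
n = [-(22) + √Δ] / (2·10) = (-22 + 662) / 20 = 640 / 20 = 32
(The negative root is discarded since n must be a positive integer.)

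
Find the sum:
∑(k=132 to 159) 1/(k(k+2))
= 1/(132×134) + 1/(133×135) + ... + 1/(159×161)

Partial fractions: 1/(k(k+2)) = (1/2)[1/k - 1/(k+2)]
Telescoping leaves the first two and last two terms:
= (1/2)[1/132 + 1/133 - 1/160 - 1/161]
= 42533/32303040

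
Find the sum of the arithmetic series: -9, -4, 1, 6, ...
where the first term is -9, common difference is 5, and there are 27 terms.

Sₙ = n/2 × (first + last)
Last term = a + (n-1)d = -9 + (27-1)×5 = 121
S_27 = 27/2 × (-9 + 121)
S_27 = 27/2 × 112 = 1512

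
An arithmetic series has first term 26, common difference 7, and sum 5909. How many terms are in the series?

Using S = n/2 × [2a + (n-1)d]
5909 = n/2 × [2(26) + (n-1)(7)]
5909 = n/2 × [52 + 7n - 7]
11818 = n × [45 + 7n]
7n² + (45)n - 11818 = 0
Discriminant: Δ = (45)² - 4(7)(-11818) = 2025 + 330904 = 332929
√Δ = 577
n = [-(45) + √Δ] / (2·7) = (-45 + 577) / 14 = 532 / 14 = 38
(The negative root is discarded since n must be a positive integer.)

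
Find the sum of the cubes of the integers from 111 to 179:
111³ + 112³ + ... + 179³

Use ∑_{k=1}^{n} k³ = [n(n+1)/2]², then subtract the first 110 terms.
∑_{k=1}^{179} k³ = [179×180/2]² = 16110² = 259532100
∑_{k=1}^{110} k³ = [110×111/2]² = 6105² = 37271025
∑_{k=111}^{179} k³ = 259532100 - 37271025 = 222261075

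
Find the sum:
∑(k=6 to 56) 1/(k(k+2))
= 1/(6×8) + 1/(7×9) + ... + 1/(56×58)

Partial fractions: 1/(k(k+2)) = (1/2)[1/k - 1/(k+2)]
Telescoping leaves the first two and last two terms:
= (1/2)[1/6 + 1/7 - 1/57 - 1/58]
= 3179/23142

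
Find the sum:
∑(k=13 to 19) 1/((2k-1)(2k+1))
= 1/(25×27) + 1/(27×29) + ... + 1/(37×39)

Partial fractions: 1/((2k-1)(2k+1)) = (1/2)[1/(2k-1) - 1/(2k+1)]
The series telescopes:
= (1/2)[1/25 - 1/39]
= 7/975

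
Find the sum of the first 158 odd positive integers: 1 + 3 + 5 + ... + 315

Sum of first n odd numbers = n²
= 158²
= 24964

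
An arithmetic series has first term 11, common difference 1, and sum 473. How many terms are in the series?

Using S = n/2 × [2a + (n-1)d]
473 = n/2 × [2(11) + (n-1)(1)]
473 = n/2 × [22 + 1n - 1]
946 = n × [21 + 1n]
1n² + (21)n - 946 = 0
Discriminant: Δ = (21)² - 4(1)(-946) = 441 + 3784 = 4225
√Δ = 65
n = [-(21) + √Δ] / (2·1) = (-21 + 65) / 2 = 44 / 2 = 22
(The negative root is discarded since n must be a positive integer.)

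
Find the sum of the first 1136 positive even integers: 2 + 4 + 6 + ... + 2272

Sum of first n even numbers = n(n+1)
= 1136×1137
= 1291632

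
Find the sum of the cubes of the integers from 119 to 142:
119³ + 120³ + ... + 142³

Use ∑_{k=1}^{n} k³ = [n(n+1)/2]², then subtract the first 118 terms.
∑_{k=1}^{142} k³ = [142×143/2]² = 10153² = 103083409
∑_{k=1}^{118} k³ = [118×119/2]² = 7021² = 49294441
∑_{k=119}^{142} k³ = 103083409 - 49294441 = 53788968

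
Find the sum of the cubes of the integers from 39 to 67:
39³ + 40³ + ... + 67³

Use ∑_{k=1}^{n} k³ = [n(n+1)/2]², then subtract the first 38 terms.
∑_{k=1}^{67} k³ = [67×68/2]² = 2278² = 5189284
∑_{k=1}^{38} k³ = [38×39/2]² = 741² = 549081
∑_{k=39}^{67} k³ = 5189284 - 549081 = 4640203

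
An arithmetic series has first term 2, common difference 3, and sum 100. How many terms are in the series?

Using S = n/2 × [2a + (n-1)d]
100 = n/2 × [2(2) + (n-1)(3)]
100 = n/2 × [4 + 3n - 3]
200 = n × [1 + 3n]
3n² + (1)n - 200 = 0
Discriminant: Δ = (1)² - 4(3)(-200) = 1 + 2400 = 2401
√Δ = 49
n = [-(1) + √Δ] / (2·3) = (-1 + 49) / 6 = 48 / 6 = 8
(The negative root is discarded since n must be a positive integer.)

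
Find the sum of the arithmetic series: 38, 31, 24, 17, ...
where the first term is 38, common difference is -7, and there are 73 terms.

Sₙ = n/2 × (first + last)
Last term = a + (n-1)d = 38 + (73-1)×(-7) = -466
S_73 = 73/2 × (38 + (-466))
S_73 = 73/2 × (-428) = -15622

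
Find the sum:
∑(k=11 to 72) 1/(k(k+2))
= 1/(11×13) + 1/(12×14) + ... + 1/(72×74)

Partial fractions: 1/(k(k+2)) = (1/2)[1/k - 1/(k+2)]
Telescoping leaves the first two and last two terms:
= (1/2)[1/11 + 1/12 - 1/73 - 1/74]
= 52421/713064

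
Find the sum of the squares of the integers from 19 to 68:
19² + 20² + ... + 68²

Use ∑_{k=1}^{n} k² = n(n+1)(2n+1)/6, then subtract the first 18 terms.
∑_{k=1}^{68} k² = 68×69×137/6 = 107134
∑_{k=1}^{18} k² = 18×19×37/6 = 2109
∑_{k=19}^{68} k² = 107134 - 2109 = 105025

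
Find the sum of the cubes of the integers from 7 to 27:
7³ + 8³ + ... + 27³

Use ∑_{k=1}^{n} k³ = [n(n+1)/2]², then subtract the first 6 terms.
∑_{k=1}^{27} k³ = [27×28/2]² = 378² = 142884
∑_{k=1}^{6} k³ = [6×7/2]² = 21² = 441
∑_{k=7}^{27} k³ = 142884 - 441 = 142443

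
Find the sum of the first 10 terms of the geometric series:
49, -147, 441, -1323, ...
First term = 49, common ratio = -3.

Sₙ = a(1 - rⁿ) / (1 - r)
S_10 = 49(1 - (-3)^10) / (1 - (-3))
S_10 = 49(1 - 59049) / (4)
S_10 = -723338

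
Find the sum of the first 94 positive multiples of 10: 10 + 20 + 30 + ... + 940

Factor out 10: = 10(1 + 2 + ... + 94) = 10 × n(n+1)/2
= 10 × 94×95/2
= 10 × 4465
= 44650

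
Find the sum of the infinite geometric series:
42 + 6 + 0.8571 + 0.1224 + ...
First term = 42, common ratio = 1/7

For |r| < 1, S = a / (1 - r)
S = 42 / (1 - (1/7))
S = 42 / (6/7)
S = 49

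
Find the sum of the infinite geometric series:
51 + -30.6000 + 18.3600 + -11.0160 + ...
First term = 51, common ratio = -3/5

For |r| < 1, S = a / (1 - r)
S = 51 / (1 - (-3/5))
S = 51 / (8/5)
S = 255/8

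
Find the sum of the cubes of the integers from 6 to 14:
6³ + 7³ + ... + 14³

Use ∑_{k=1}^{n} k³ = [n(n+1)/2]², then subtract the first 5 terms.
∑_{k=1}^{14} k³ = [14×15/2]² = 105² = 11025
∑_{k=1}^{5} k³ = [5×6/2]² = 15² = 225
∑_{k=6}^{14} k³ = 11025 - 225 = 10800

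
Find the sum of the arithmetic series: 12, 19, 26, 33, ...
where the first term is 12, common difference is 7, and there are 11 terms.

Sₙ = n/2 × (first + last)
Last term = a + (n-1)d = 12 + (11-1)×7 = 82
S_11 = 11/2 × (12 + 82)
S_11 = 11/2 × 94 = 517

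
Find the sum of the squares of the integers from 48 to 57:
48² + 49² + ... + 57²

Use ∑_{k=1}^{n} k² = n(n+1)(2n+1)/6, then subtract the first 47 terms.
∑_{k=1}^{57} k² = 57×58×115/6 = 63365
∑_{k=1}^{47} k² = 47×48×95/6 = 35720
∑_{k=48}^{57} k² = 63365 - 35720 = 27645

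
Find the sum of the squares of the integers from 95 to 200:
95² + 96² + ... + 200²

Use ∑_{k=1}^{n} k² = n(n+1)(2n+1)/6, then subtract the first 94 terms.
∑_{k=1}^{200} k² = 200×201×401/6 = 2686700
∑_{k=1}^{94} k² = 94×95×189/6 = 281295
∑_{k=95}^{200} k² = 2686700 - 281295 = 2405405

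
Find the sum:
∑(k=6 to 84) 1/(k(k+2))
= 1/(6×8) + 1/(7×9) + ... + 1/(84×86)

Partial fractions: 1/(k(k+2)) = (1/2)[1/k - 1/(k+2)]
Telescoping leaves the first two and last two terms:
= (1/2)[1/6 + 1/7 - 1/85 - 1/86]
= 10981/76755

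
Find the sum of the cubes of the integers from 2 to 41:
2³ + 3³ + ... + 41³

Use ∑_{k=1}^{n} k³ = [n(n+1)/2]², then subtract the first 1 terms.
∑_{k=1}^{41} k³ = [41×42/2]² = 861² = 741321
∑_{k=1}^{1} k³ = [1×2/2]² = 1² = 1
∑_{k=2}^{41} k³ = 741321 - 1 = 741320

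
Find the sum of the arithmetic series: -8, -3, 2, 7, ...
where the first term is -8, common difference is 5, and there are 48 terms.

Sₙ = n/2 × (first + last)
Last term = a + (n-1)d = -8 + (48-1)×5 = 227
S_48 = 48/2 × (-8 + 227)
S_48 = 48/2 × 219 = 5256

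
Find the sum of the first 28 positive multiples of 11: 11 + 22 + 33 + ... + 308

Factor out 11: = 11(1 + 2 + ... + 28) = 11 × n(n+1)/2
= 11 × 28×29/2
= 11 × 406
= 4466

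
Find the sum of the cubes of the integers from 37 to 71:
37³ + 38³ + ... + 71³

Use ∑_{k=1}^{n} k³ = [n(n+1)/2]², then subtract the first 36 terms.
∑_{k=1}^{71} k³ = [71×72/2]² = 2556² = 6533136
∑_{k=1}^{36} k³ = [36×37/2]² = 666² = 443556
∑_{k=37}^{71} k³ = 6533136 - 443556 = 6089580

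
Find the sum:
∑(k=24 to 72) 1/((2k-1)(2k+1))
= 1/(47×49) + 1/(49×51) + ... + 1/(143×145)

Partial fractions: 1/((2k-1)(2k+1)) = (1/2)[1/(2k-1) - 1/(2k+1)]
The series telescopes:
= (1/2)[1/47 - 1/145]
= 49/6815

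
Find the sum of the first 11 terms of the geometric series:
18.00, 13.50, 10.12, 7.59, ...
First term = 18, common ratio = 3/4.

Sₙ = a(1 - rⁿ) / (1 - r)
S_11 = 18(1 - (3/4)^11) / (1 - (3/4))
S_11 = 18(1 - (177147/4194304)) / (1/4)
S_11 = 36154413/524288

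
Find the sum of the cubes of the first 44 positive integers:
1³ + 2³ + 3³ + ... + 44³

Formula: ∑k³ = [n(n+1)/2]²
= [44×45/2]²
= 990²
= 980100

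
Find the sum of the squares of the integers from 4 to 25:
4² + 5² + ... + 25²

Use ∑_{k=1}^{n} k² = n(n+1)(2n+1)/6, then subtract the first 3 terms.
∑_{k=1}^{25} k² = 25×26×51/6 = 5525
∑_{k=1}^{3} k² = 3×4×7/6 = 14
∑_{k=4}^{25} k² = 5525 - 14 = 5511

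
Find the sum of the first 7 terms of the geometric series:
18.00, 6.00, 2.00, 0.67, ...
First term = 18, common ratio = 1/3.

Sₙ = a(1 - rⁿ) / (1 - r)
S_7 = 18(1 - (1/3)^7) / (1 - (1/3))
S_7 = 18(1 - (1/2187)) / (2/3)
S_7 = 2186/81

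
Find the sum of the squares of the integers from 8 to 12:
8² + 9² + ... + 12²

Use ∑_{k=1}^{n} k² = n(n+1)(2n+1)/6, then subtract the first 7 terms.
∑_{k=1}^{12} k² = 12×13×25/6 = 650
∑_{k=1}^{7} k² = 7×8×15/6 = 140
∑_{k=8}^{12} k² = 650 - 140 = 510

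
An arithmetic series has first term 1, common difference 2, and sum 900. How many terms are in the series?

Using S = n/2 × [2a + (n-1)d]
900 = n/2 × [2(1) + (n-1)(2)]
900 = n/2 × [2 + 2n - 2]
1800 = n × [0 + 2n]
2n² + (0)n - 1800 = 0
Discriminant: Δ = (0)² - 4(2)(-1800) = 0 + 14400 = 14400
√Δ = 120
n = [-(0) + √Δ] / (2·2) = (0 + 120) / 4 = 120 / 4 = 30
(The negative root is discarded since n must be a positive integer.)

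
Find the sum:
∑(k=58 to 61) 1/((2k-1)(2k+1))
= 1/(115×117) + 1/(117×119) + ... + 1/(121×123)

Partial fractions: 1/((2k-1)(2k+1)) = (1/2)[1/(2k-1) - 1/(2k+1)]
The series telescopes:
= (1/2)[1/115 - 1/123]
= 4/14145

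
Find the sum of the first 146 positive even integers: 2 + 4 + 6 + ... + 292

Sum of first n even numbers = n(n+1)
= 146×147
= 21462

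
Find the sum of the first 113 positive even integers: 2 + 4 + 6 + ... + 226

Sum of first n even numbers = n(n+1)
= 113×114
= 12882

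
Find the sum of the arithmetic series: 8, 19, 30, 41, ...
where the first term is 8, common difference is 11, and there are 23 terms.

Sₙ = n/2 × (first + last)
Last term = a + (n-1)d = 8 + (23-1)×11 = 250
S_23 = 23/2 × (8 + 250)
S_23 = 23/2 × 258 = 2967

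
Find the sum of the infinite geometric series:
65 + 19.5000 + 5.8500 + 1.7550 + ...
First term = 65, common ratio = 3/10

For |r| < 1, S = a / (1 - r)
S = 65 / (1 - (3/10))
S = 65 / (7/10)
S = 650/7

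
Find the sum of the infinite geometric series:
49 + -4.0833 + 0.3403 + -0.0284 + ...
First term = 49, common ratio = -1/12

For |r| < 1, S = a / (1 - r)
S = 49 / (1 - (-1/12))
S = 49 / (13/12)
S = 588/13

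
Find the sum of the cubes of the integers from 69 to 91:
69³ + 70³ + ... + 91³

Use ∑_{k=1}^{n} k³ = [n(n+1)/2]², then subtract the first 68 terms.
∑_{k=1}^{91} k³ = [91×92/2]² = 4186² = 17522596
∑_{k=1}^{68} k³ = [68×69/2]² = 2346² = 5503716
∑_{k=69}^{91} k³ = 17522596 - 5503716 = 12018880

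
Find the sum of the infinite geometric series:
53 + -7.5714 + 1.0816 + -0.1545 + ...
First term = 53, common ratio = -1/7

For |r| < 1, S = a / (1 - r)
S = 53 / (1 - (-1/7))
S = 53 / (8/7)
S = 371/8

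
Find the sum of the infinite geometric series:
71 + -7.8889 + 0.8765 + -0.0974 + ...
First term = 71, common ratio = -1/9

For |r| < 1, S = a / (1 - r)
S = 71 / (1 - (-1/9))
S = 71 / (10/9)
S = 639/10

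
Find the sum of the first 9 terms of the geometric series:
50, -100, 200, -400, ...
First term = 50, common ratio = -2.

Sₙ = a(1 - rⁿ) / (1 - r)
S_9 = 50(1 - (-2)^9) / (1 - (-2))
S_9 = 50(1 - (-512)) / (3)
S_9 = 8550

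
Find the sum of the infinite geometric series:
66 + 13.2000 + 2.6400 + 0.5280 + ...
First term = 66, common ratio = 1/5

For |r| < 1, S = a / (1 - r)
S = 66 / (1 - (1/5))
S = 66 / (4/5)
S = 165/2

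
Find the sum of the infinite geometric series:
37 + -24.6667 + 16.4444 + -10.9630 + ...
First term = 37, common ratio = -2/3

For |r| < 1, S = a / (1 - r)
S = 37 / (1 - (-2/3))
S = 37 / (5/3)
S = 111/5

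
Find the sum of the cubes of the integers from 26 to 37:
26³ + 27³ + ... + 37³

Use ∑_{k=1}^{n} k³ = [n(n+1)/2]², then subtract the first 25 terms.
∑_{k=1}^{37} k³ = [37×38/2]² = 703² = 494209
∑_{k=1}^{25} k³ = [25×26/2]² = 325² = 105625
∑_{k=26}^{37} k³ = 494209 - 105625 = 388584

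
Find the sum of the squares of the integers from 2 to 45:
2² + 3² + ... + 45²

Use ∑_{k=1}^{n} k² = n(n+1)(2n+1)/6, then subtract the first 1 terms.
∑_{k=1}^{45} k² = 45×46×91/6 = 31395
∑_{k=1}^{1} k² = 1×2×3/6 = 1
∑_{k=2}^{45} k² = 31395 - 1 = 31394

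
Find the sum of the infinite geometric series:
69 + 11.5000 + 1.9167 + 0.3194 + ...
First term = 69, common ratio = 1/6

For |r| < 1, S = a / (1 - r)
S = 69 / (1 - (1/6))
S = 69 / (5/6)
S = 414/5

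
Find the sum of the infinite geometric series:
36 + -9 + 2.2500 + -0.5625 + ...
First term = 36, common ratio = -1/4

For |r| < 1, S = a / (1 - r)
S = 36 / (1 - (-1/4))
S = 36 / (5/4)
S = 144/5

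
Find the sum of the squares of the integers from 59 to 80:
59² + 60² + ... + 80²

Use ∑_{k=1}^{n} k² = n(n+1)(2n+1)/6, then subtract the first 58 terms.
∑_{k=1}^{80} k² = 80×81×161/6 = 173880
∑_{k=1}^{58} k² = 58×59×117/6 = 66729
∑_{k=59}^{80} k² = 173880 - 66729 = 107151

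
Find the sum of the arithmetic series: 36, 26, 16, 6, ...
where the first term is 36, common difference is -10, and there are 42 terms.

Sₙ = n/2 × (first + last)
Last term = a + (n-1)d = 36 + (42-1)×(-10) = -374
S_42 = 42/2 × (36 + (-374))
S_42 = 42/2 × (-338) = -7098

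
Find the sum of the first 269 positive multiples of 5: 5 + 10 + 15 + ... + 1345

Factor out 5: = 5(1 + 2 + ... + 269) = 5 × n(n+1)/2
= 5 × 269×270/2
= 5 × 36315
= 181575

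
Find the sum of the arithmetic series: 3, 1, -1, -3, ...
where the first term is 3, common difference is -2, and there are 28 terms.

Sₙ = n/2 × (first + last)
Last term = a + (n-1)d = 3 + (28-1)×(-2) = -51
S_28 = 28/2 × (3 + (-51))
S_28 = 28/2 × (-48) = -672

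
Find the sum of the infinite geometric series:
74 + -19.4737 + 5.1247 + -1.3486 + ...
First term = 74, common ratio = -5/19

For |r| < 1, S = a / (1 - r)
S = 74 / (1 - (-5/19))
S = 74 / (24/19)
S = 703/12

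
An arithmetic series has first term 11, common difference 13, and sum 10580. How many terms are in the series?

Using S = n/2 × [2a + (n-1)d]
10580 = n/2 × [2(11) + (n-1)(13)]
10580 = n/2 × [22 + 13n - 13]
21160 = n × [9 + 13n]
13n² + (9)n - 21160 = 0
Discriminant: Δ = (9)² - 4(13)(-21160) = 81 + 1100320 = 1100401
√Δ = 1049
n = [-(9) + √Δ] / (2·13) = (-9 + 1049) / 26 = 1040 / 26 = 40
(The negative root is discarded since n must be a positive integer.)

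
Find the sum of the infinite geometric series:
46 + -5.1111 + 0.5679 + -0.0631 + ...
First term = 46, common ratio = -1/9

For |r| < 1, S = a / (1 - r)
S = 46 / (1 - (-1/9))
S = 46 / (10/9)
S = 207/5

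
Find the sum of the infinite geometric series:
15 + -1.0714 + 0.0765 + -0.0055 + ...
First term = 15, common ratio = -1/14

For |r| < 1, S = a / (1 - r)
S = 15 / (1 - (-1/14))
S = 15 / (15/14)
S = 14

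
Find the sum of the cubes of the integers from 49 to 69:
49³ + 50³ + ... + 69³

Use ∑_{k=1}^{n} k³ = [n(n+1)/2]², then subtract the first 48 terms.
∑_{k=1}^{69} k³ = [69×70/2]² = 2415² = 5832225
∑_{k=1}^{48} k³ = [48×49/2]² = 1176² = 1382976
∑_{k=49}^{69} k³ = 5832225 - 1382976 = 4449249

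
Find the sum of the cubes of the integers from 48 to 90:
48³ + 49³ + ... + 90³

Use ∑_{k=1}^{n} k³ = [n(n+1)/2]², then subtract the first 47 terms.
∑_{k=1}^{90} k³ = [90×91/2]² = 4095² = 16769025
∑_{k=1}^{47} k³ = [47×48/2]² = 1128² = 1272384
∑_{k=48}^{90} k³ = 16769025 - 1272384 = 15496641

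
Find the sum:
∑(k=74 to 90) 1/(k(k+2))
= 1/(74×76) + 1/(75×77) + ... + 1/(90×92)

Partial fractions: 1/(k(k+2)) = (1/2)[1/k - 1/(k+2)]
Telescoping leaves the first two and last two terms:
= (1/2)[1/74 + 1/75 - 1/91 - 1/92]
= 115889/46464600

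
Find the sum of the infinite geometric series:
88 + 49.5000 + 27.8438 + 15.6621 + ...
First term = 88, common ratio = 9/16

For |r| < 1, S = a / (1 - r)
S = 88 / (1 - (9/16))
S = 88 / (7/16)
S = 1408/7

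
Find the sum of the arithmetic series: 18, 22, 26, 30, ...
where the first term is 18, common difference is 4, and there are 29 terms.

Sₙ = n/2 × (first + last)
Last term = a + (n-1)d = 18 + (29-1)×4 = 130
S_29 = 29/2 × (18 + 130)
S_29 = 29/2 × 148 = 2146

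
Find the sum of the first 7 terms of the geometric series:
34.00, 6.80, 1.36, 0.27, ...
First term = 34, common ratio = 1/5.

Sₙ = a(1 - rⁿ) / (1 - r)
S_7 = 34(1 - (1/5)^7) / (1 - (1/5))
S_7 = 34(1 - (1/78125)) / (4/5)
S_7 = 664054/15625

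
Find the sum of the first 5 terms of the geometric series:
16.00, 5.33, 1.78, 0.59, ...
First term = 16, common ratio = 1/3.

Sₙ = a(1 - rⁿ) / (1 - r)
S_5 = 16(1 - (1/3)^5) / (1 - (1/3))
S_5 = 16(1 - (1/243)) / (2/3)
S_5 = 1936/81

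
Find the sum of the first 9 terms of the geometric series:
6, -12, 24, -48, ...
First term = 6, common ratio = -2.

Sₙ = a(1 - rⁿ) / (1 - r)
S_9 = 6(1 - (-2)^9) / (1 - (-2))
S_9 = 6(1 - (-512)) / (3)
S_9 = 1026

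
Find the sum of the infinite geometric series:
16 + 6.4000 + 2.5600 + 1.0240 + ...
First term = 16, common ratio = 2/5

For |r| < 1, S = a / (1 - r)
S = 16 / (1 - (2/5))
S = 16 / (3/5)
S = 80/3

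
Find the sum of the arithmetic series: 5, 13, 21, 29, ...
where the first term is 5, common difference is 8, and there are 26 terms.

Sₙ = n/2 × (first + last)
Last term = a + (n-1)d = 5 + (26-1)×8 = 205
S_26 = 26/2 × (5 + 205)
S_26 = 26/2 × 210 = 2730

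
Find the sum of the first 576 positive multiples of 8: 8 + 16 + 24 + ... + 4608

Factor out 8: = 8(1 + 2 + ... + 576) = 8 × n(n+1)/2
= 8 × 576×577/2
= 8 × 166176
= 1329408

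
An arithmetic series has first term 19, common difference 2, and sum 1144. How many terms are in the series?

Using S = n/2 × [2a + (n-1)d]
1144 = n/2 × [2(19) + (n-1)(2)]
1144 = n/2 × [38 + 2n - 2]
2288 = n × [36 + 2n]
2n² + (36)n - 2288 = 0
Discriminant: Δ = (36)² - 4(2)(-2288) = 1296 + 18304 = 19600
√Δ = 140
n = [-(36) + √Δ] / (2·2) = (-36 + 140) / 4 = 104 / 4 = 26
(The negative root is discarded since n must be a positive integer.)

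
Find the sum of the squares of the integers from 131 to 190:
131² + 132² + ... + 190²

Use ∑_{k=1}^{n} k² = n(n+1)(2n+1)/6, then subtract the first 130 terms.
∑_{k=1}^{190} k² = 190×191×381/6 = 2304415
∑_{k=1}^{130} k² = 130×131×261/6 = 740805
∑_{k=131}^{190} k² = 2304415 - 740805 = 1563610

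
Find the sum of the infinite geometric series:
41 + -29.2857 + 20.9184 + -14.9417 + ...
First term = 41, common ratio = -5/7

For |r| < 1, S = a / (1 - r)
S = 41 / (1 - (-5/7))
S = 41 / (12/7)
S = 287/12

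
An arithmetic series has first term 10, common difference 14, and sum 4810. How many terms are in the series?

Using S = n/2 × [2a + (n-1)d]
4810 = n/2 × [2(10) + (n-1)(14)]
4810 = n/2 × [20 + 14n - 14]
9620 = n × [6 + 14n]
14n² + (6)n - 9620 = 0
Discriminant: Δ = (6)² - 4(14)(-9620) = 36 + 538720 = 538756
√Δ = 734
n = [-(6) + √Δ] / (2·14) = (-6 + 734) / 28 = 728 / 28 = 26
(The negative root is discarded since n must be a positive integer.)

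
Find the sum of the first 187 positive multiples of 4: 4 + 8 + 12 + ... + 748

Factor out 4: = 4(1 + 2 + ... + 187) = 4 × n(n+1)/2
= 4 × 187×188/2
= 4 × 17578
= 70312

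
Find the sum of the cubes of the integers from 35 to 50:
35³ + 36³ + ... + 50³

Use ∑_{k=1}^{n} k³ = [n(n+1)/2]², then subtract the first 34 terms.
∑_{k=1}^{50} k³ = [50×51/2]² = 1275² = 1625625
∑_{k=1}^{34} k³ = [34×35/2]² = 595² = 354025
∑_{k=35}^{50} k³ = 1625625 - 354025 = 1271600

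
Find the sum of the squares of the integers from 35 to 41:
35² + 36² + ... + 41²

Use ∑_{k=1}^{n} k² = n(n+1)(2n+1)/6, then subtract the first 34 terms.
∑_{k=1}^{41} k² = 41×42×83/6 = 23821
∑_{k=1}^{34} k² = 34×35×69/6 = 13685
∑_{k=35}^{41} k² = 23821 - 13685 = 10136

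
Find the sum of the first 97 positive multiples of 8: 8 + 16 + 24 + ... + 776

Factor out 8: = 8(1 + 2 + ... + 97) = 8 × n(n+1)/2
= 8 × 97×98/2
= 8 × 4753
= 38024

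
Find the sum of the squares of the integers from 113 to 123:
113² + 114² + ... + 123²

Use ∑_{k=1}^{n} k² = n(n+1)(2n+1)/6, then subtract the first 112 terms.
∑_{k=1}^{123} k² = 123×124×247/6 = 627874
∑_{k=1}^{112} k² = 112×113×225/6 = 474600
∑_{k=113}^{123} k² = 627874 - 474600 = 153274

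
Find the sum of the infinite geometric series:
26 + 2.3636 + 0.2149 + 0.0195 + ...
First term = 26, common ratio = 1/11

For |r| < 1, S = a / (1 - r)
S = 26 / (1 - (1/11))
S = 26 / (10/11)
S = 143/5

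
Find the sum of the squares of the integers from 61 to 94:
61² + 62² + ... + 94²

Use ∑_{k=1}^{n} k² = n(n+1)(2n+1)/6, then subtract the first 60 terms.
∑_{k=1}^{94} k² = 94×95×189/6 = 281295
∑_{k=1}^{60} k² = 60×61×121/6 = 73810
∑_{k=61}^{94} k² = 281295 - 73810 = 207485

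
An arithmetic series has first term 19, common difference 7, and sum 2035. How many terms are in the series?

Using S = n/2 × [2a + (n-1)d]
2035 = n/2 × [2(19) + (n-1)(7)]
2035 = n/2 × [38 + 7n - 7]
4070 = n × [31 + 7n]
7n² + (31)n - 4070 = 0
Discriminant: Δ = (31)² - 4(7)(-4070) = 961 + 113960 = 114921
√Δ = 339
n = [-(31) + √Δ] / (2·7) = (-31 + 339) / 14 = 308 / 14 = 22
(The negative root is discarded since n must be a positive integer.)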